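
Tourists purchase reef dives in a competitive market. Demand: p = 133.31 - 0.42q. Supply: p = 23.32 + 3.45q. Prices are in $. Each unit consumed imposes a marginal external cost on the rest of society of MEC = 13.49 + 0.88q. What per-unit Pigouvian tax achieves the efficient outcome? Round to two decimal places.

tax = $31.37 per unit

Social marginal benefit = demand − MEC = 119.82 - 1.30q.
Set SMB = MC: 119.82 - 1.30q = 23.32 + 3.45q → q* = 20.3158.
The Pigouvian tax equals MEC at q*: 13.49 + 0.88×20.3158 = 31.3679.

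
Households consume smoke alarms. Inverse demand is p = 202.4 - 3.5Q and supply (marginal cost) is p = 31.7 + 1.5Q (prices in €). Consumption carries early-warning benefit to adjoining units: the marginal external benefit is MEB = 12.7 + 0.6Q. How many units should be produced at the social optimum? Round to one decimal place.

Q* = 41.7

Social marginal benefit = demand + MEB = 215.1 - 2.9Q.
Set SMB = MC: 215.1 - 2.9Q = 31.7 + 1.5Q → Q* = 41.6818.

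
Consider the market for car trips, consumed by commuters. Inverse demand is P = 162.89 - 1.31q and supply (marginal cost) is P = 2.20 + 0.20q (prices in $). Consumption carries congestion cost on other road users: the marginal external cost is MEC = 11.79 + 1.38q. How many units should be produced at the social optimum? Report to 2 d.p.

q* = 51.52

Social marginal benefit = demand − MEC = 151.10 - 2.69q.
Set SMB = MC: 151.10 - 2.69q = 2.20 + 0.20q → q* = 51.5225.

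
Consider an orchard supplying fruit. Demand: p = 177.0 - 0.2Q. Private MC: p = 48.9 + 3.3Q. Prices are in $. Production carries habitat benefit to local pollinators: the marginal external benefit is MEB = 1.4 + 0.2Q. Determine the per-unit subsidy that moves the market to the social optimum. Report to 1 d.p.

subsidy = $9.2 per unit

Social marginal cost = private MC − MEB = 47.5 + 3.1Q.
Set SMC = demand: 47.5 + 3.1Q = 177.0 - 0.2Q → Q* = 39.2424.
The Pigouvian subsidy equals MEB at Q*: 1.4 + 0.2×39.2424 = 9.2485.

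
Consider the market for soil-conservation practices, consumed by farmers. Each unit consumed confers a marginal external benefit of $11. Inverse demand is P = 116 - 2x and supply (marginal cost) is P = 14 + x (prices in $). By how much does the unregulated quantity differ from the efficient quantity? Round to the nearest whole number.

Market equilibrium (private): 14 + x = 116 - 2x → x_m = 34.0000.
Social marginal benefit = demand + MEB = 127 - 2x.
Set SMB = MC: 127 - 2x = 14 + x → x* = 37.6667.
Gap = |34.0000 − 37.6667| = 3.6667.

4 units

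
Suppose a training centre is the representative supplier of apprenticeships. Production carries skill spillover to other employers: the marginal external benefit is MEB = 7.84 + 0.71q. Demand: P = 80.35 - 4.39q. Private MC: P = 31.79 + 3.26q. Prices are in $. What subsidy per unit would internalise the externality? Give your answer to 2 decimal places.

subsidy = $13.61 per unit

Social marginal cost = private MC − MEB = 23.95 + 2.55q.
Set SMC = demand: 23.95 + 2.55q = 80.35 - 4.39q → q* = 8.1268.
The Pigouvian subsidy equals MEB at q*: 7.84 + 0.71×8.1268 = 13.6100.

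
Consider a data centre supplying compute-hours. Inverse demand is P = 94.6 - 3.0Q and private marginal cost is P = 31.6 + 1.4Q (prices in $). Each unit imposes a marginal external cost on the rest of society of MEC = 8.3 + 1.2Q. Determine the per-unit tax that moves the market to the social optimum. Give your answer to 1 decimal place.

Social marginal cost = private MC + MEC = 39.9 + 2.6Q.
Set SMC = demand: 39.9 + 2.6Q = 94.6 - 3.0Q → Q* = 9.7679.
The Pigouvian tax equals MEC at Q*: 8.3 + 1.2×9.7679 = 20.0215.

tax = $20.0 per unit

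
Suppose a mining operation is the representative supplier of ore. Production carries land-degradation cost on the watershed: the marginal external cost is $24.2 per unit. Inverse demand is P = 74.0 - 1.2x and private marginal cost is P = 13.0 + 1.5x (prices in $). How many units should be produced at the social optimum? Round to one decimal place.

Social marginal cost = private MC + MEC = 37.2 + 1.5x.
Set SMC = demand: 37.2 + 1.5x = 74.0 - 1.2x → x* = 13.6296.

x* = 13.6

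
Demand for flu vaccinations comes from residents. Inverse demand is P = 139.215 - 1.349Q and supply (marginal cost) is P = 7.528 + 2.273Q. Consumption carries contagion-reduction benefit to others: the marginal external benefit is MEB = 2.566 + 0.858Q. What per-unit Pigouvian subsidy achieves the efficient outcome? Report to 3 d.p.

subsidy = 44.241 per unit

Social marginal benefit = demand + MEB = 141.781 - 0.491Q.
Set SMB = MC: 141.781 - 0.491Q = 7.528 + 2.273Q → Q* = 48.5720.
The Pigouvian subsidy equals MEB at Q*: 2.566 + 0.858×48.5720 = 44.2408.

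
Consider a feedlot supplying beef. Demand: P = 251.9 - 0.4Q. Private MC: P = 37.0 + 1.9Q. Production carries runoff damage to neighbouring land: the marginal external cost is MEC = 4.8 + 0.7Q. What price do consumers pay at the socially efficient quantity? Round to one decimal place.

P = 223.9

Social marginal cost = private MC + MEC = 41.8 + 2.6Q.
Set SMC = demand: 41.8 + 2.6Q = 251.9 - 0.4Q → Q* = 70.0333.
Consumer price on the demand curve at Q*: 251.9 − 0.4×70.0333 = 223.8867.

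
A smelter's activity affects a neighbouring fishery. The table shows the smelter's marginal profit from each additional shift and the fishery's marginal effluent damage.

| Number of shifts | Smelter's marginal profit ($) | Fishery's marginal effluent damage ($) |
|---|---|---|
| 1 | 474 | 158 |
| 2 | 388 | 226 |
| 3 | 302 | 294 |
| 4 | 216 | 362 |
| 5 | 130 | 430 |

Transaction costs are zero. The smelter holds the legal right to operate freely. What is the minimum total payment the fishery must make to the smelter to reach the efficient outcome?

Left alone the smelter would choose level 5 (marginal profit stays positive).
Efficient level: k* = 3 (marginal profit ≥ marginal effluent damage through 3).
The fishery must at least cover the smelter's forgone profit from cutting 5→3: 216 + 130 = 346.

$346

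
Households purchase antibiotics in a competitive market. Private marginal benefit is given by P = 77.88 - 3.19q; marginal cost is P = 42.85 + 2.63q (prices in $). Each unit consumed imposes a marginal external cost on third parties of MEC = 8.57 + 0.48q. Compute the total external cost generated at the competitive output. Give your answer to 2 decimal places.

$60.28

Market equilibrium (private): 42.85 + 2.63q = 77.88 - 3.19q → q_m = 6.0189.
Total external cost = ∫₀^{q_m} (8.57 + 0.48q) dq = 8.57×6.0189 + ½×0.48×6.0189² = 60.2765.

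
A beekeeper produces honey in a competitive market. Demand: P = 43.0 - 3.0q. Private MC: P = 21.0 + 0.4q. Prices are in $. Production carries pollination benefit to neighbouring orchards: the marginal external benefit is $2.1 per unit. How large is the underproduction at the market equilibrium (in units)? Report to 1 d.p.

Market equilibrium (private): 21.0 + 0.4q = 43.0 - 3.0q → q_m = 6.4706.
Social marginal cost = private MC − MEB = 18.9 + 0.4q.
Set SMC = demand: 18.9 + 0.4q = 43.0 - 3.0q → q* = 7.0882.
Gap = |6.4706 − 7.0882| = 0.6176.

0.6 units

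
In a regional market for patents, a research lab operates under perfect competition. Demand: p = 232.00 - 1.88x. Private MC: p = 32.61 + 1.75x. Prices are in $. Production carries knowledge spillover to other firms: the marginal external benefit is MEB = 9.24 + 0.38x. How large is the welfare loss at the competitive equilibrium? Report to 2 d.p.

Market equilibrium (private): 32.61 + 1.75x = 232.00 - 1.88x → x_m = 54.9284.
Social marginal cost = private MC − MEB = 23.37 + 1.37x.
Set SMC = demand: 23.37 + 1.37x = 232.00 - 1.88x → x* = 64.1938.
Between x* and x_m the wedge demand − SMC runs linearly from 0 to MEB(x_m), so the loss is a triangle.
DWL = ½ × 9.2654 × 30.1128 = 139.5036.

DWL = $139.50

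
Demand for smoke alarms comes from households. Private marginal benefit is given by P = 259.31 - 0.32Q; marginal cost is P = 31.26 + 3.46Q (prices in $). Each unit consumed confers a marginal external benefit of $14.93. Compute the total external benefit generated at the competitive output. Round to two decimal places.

Market equilibrium (private): 31.26 + 3.46Q = 259.31 - 0.32Q → Q_m = 60.3307.
Total external benefit = MEB × Q_m = 14.93 × 60.3307 = 900.7374.

$900.74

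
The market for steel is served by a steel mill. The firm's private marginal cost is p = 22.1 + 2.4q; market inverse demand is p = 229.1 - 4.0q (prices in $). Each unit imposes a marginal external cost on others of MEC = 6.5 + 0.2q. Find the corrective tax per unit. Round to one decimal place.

tax = $12.6 per unit

Social marginal cost = private MC + MEC = 28.6 + 2.6q.
Set SMC = demand: 28.6 + 2.6q = 229.1 - 4.0q → q* = 30.3788.
The Pigouvian tax equals MEC at q*: 6.5 + 0.2×30.3788 = 12.5758.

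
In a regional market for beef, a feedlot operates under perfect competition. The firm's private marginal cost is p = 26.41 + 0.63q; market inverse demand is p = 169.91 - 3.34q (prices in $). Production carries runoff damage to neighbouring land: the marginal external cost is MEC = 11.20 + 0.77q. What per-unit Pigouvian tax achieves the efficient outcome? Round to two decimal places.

tax = $32.69 per unit

Social marginal cost = private MC + MEC = 37.61 + 1.40q.
Set SMC = demand: 37.61 + 1.40q = 169.91 - 3.34q → q* = 27.9114.
The Pigouvian tax equals MEC at q*: 11.20 + 0.77×27.9114 = 32.6918.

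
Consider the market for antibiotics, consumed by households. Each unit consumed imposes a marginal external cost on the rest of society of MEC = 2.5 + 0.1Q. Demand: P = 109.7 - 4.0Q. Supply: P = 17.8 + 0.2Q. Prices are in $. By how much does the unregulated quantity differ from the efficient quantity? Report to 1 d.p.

Market equilibrium (private): 17.8 + 0.2Q = 109.7 - 4.0Q → Q_m = 21.8810.
Social marginal benefit = demand − MEC = 107.2 - 4.1Q.
Set SMB = MC: 107.2 - 4.1Q = 17.8 + 0.2Q → Q* = 20.7907.
Gap = |21.8810 − 20.7907| = 1.0903.

1.1 units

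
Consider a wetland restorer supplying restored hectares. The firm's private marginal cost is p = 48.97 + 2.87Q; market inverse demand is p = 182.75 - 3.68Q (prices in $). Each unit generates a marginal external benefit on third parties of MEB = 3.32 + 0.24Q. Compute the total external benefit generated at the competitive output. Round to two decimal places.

$117.87

Market equilibrium (private): 48.97 + 2.87Q = 182.75 - 3.68Q → Q_m = 20.4244.
Total external benefit = ∫₀^{Q_m} (3.32 + 0.24Q) dQ = 3.32×20.4244 + ½×0.24×20.4244² = 117.8677.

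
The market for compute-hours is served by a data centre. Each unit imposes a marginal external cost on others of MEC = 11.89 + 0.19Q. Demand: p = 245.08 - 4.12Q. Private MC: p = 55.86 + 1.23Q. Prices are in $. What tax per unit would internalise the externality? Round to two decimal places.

tax = $17.97 per unit

Social marginal cost = private MC + MEC = 67.75 + 1.42Q.
Set SMC = demand: 67.75 + 1.42Q = 245.08 - 4.12Q → Q* = 32.0090.
The Pigouvian tax equals MEC at Q*: 11.89 + 0.19×32.0090 = 17.9717.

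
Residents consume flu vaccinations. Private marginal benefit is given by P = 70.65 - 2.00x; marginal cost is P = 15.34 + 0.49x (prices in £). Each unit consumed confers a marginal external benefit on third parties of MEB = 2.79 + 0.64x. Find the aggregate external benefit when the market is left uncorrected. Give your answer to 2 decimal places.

£219.87

Market equilibrium (private): 15.34 + 0.49x = 70.65 - 2.00x → x_m = 22.2129.
Total external benefit = ∫₀^{x_m} (2.79 + 0.64x) dx = 2.79×22.2129 + ½×0.64×22.2129² = 219.8661.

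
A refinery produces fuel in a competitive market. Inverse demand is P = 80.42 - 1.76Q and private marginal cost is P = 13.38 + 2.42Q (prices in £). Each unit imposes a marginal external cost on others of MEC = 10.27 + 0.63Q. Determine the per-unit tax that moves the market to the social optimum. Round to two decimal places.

Social marginal cost = private MC + MEC = 23.65 + 3.05Q.
Set SMC = demand: 23.65 + 3.05Q = 80.42 - 1.76Q → Q* = 11.8025.
The Pigouvian tax equals MEC at Q*: 10.27 + 0.63×11.8025 = 17.7056.

tax = £17.71 per unit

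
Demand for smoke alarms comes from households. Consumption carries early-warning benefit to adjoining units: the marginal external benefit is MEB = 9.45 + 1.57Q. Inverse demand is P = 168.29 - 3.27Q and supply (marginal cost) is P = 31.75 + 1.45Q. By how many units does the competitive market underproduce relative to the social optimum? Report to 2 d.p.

Market equilibrium (private): 31.75 + 1.45Q = 168.29 - 3.27Q → Q_m = 28.9280.
Social marginal benefit = demand + MEB = 177.74 - 1.70Q.
Set SMB = MC: 177.74 - 1.70Q = 31.75 + 1.45Q → Q* = 46.3460.
Gap = |28.9280 − 46.3460| = 17.4180.

17.42 units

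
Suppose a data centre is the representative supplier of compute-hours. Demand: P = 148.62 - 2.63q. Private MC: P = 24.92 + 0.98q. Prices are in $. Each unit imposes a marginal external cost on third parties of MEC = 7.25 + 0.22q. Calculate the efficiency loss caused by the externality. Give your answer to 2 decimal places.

Market equilibrium (private): 24.92 + 0.98q = 148.62 - 2.63q → q_m = 34.2659.
Social marginal cost = private MC + MEC = 32.17 + 1.20q.
Set SMC = demand: 32.17 + 1.20q = 148.62 - 2.63q → q* = 30.4047.
The loss is the area between SMC and demand from q* to q_m; with linear curves that's a triangle of height MEC(q_m).
DWL = ½ × 3.8612 × 14.7885 = 28.5507.

DWL = $28.55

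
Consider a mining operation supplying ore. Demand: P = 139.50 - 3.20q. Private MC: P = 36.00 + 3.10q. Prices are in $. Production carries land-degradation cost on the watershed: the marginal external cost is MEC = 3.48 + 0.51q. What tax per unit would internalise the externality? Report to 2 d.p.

Social marginal cost = private MC + MEC = 39.48 + 3.61q.
Set SMC = demand: 39.48 + 3.61q = 139.50 - 3.20q → q* = 14.6872.
The Pigouvian tax equals MEC at q*: 3.48 + 0.51×14.6872 = 10.9705.

tax = $10.97 per unit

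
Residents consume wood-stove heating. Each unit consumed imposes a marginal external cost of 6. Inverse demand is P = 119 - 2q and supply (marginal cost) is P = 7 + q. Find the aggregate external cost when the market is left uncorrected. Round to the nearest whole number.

Market equilibrium (private): 7 + q = 119 - 2q → q_m = 37.3333.
Total external cost = MEC × q_m = 6 × 37.3333 = 223.9998.

224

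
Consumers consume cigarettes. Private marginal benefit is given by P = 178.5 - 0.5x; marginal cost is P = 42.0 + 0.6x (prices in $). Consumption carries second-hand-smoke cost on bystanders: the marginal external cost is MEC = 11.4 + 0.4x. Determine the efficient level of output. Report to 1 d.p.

x* = 83.4

Social marginal benefit = demand − MEC = 167.1 - 0.9x.
Set SMB = MC: 167.1 - 0.9x = 42.0 + 0.6x → x* = 83.4000.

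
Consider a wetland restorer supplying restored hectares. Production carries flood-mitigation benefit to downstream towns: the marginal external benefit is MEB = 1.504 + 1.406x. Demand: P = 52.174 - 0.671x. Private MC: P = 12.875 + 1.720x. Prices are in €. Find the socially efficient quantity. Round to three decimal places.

x* = 41.424

Social marginal cost = private MC − MEB = 11.371 + 0.314x.
Set SMC = demand: 11.371 + 0.314x = 52.174 - 0.671x → x* = 41.4244.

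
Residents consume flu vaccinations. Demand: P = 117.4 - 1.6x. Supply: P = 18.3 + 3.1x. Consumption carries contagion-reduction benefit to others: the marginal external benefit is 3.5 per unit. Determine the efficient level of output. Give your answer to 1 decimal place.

Social marginal benefit = demand + MEB = 120.9 - 1.6x.
Set SMB = MC: 120.9 - 1.6x = 18.3 + 3.1x → x* = 21.8298.

x* = 21.8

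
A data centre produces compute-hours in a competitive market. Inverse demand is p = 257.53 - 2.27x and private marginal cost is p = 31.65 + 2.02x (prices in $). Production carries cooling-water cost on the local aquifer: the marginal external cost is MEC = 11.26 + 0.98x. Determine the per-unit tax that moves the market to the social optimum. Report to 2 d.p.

Social marginal cost = private MC + MEC = 42.91 + 3.00x.
Set SMC = demand: 42.91 + 3.00x = 257.53 - 2.27x → x* = 40.7249.
The Pigouvian tax equals MEC at x*: 11.26 + 0.98×40.7249 = 51.1704.

tax = $51.17 per unit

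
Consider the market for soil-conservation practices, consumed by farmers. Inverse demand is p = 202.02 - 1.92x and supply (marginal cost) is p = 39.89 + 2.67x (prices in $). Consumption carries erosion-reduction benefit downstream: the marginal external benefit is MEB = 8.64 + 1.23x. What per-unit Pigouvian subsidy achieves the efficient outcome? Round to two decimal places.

Social marginal benefit = demand + MEB = 210.66 - 0.69x.
Set SMB = MC: 210.66 - 0.69x = 39.89 + 2.67x → x* = 50.8244.
The Pigouvian subsidy equals MEB at x*: 8.64 + 1.23×50.8244 = 71.1540.

subsidy = $71.15 per unit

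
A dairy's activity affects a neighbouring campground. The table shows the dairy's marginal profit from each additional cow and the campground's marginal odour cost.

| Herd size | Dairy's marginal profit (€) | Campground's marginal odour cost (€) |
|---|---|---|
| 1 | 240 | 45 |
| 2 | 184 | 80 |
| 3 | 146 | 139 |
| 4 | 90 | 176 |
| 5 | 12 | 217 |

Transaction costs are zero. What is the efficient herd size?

3

Bargaining reaches the level where marginal profit last exceeds marginal odour cost.
That holds through level 3 (146 ≥ 139) but not at 4 (90 < 176).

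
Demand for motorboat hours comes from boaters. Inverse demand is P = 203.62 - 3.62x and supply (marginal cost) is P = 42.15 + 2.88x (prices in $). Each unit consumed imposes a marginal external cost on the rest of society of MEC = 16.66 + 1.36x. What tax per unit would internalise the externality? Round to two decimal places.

Social marginal benefit = demand − MEC = 186.96 - 4.98x.
Set SMB = MC: 186.96 - 4.98x = 42.15 + 2.88x → x* = 18.4237.
The Pigouvian tax equals MEC at x*: 16.66 + 1.36×18.4237 = 41.7162.

tax = $41.72 per unit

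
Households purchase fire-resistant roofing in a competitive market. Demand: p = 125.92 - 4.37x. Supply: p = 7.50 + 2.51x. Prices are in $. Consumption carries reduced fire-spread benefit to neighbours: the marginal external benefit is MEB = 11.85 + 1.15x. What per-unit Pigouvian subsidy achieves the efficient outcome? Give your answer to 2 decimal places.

Social marginal benefit = demand + MEB = 137.77 - 3.22x.
Set SMB = MC: 137.77 - 3.22x = 7.50 + 2.51x → x* = 22.7347.
The Pigouvian subsidy equals MEB at x*: 11.85 + 1.15×22.7347 = 37.9949.

subsidy = $37.99 per unit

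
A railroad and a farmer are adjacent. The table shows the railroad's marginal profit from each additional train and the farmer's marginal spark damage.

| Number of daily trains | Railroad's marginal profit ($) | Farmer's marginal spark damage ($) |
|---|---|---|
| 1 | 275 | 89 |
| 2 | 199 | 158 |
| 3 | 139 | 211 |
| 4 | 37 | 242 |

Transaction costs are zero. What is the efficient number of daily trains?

2

Bargaining reaches the level where marginal profit last exceeds marginal spark damage.
That holds through level 2 (199 ≥ 158) but not at 3 (139 < 211).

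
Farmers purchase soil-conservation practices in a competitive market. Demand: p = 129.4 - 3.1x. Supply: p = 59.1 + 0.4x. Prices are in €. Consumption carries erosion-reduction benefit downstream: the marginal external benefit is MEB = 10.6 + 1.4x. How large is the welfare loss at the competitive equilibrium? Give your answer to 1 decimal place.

DWL = €357.0

Market equilibrium (private): 59.1 + 0.4x = 129.4 - 3.1x → x_m = 20.0857.
Social marginal benefit = demand + MEB = 140.0 - 1.7x.
Set SMB = MC: 140.0 - 1.7x = 59.1 + 0.4x → x* = 38.5238.
The loss is the area between SMB and MC from x* to x_m; with linear curves that's a triangle of height MEB(x_m).
DWL = ½ × 18.4381 × 38.7200 = 356.9616.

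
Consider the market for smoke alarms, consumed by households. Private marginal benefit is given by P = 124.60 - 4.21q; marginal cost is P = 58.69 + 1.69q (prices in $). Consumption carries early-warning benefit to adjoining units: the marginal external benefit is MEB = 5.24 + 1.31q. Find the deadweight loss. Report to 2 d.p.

Market equilibrium (private): 58.69 + 1.69q = 124.60 - 4.21q → q_m = 11.1712.
Social marginal benefit = demand + MEB = 129.84 - 2.90q.
Set SMB = MC: 129.84 - 2.90q = 58.69 + 1.69q → q* = 15.5011.
The welfare-loss triangle has base |q_m − q*| and height MEB(q_m) (the vertical gap between SMB and MC is zero at q* and MEB at q_m).
DWL = ½ × 4.3299 × 19.8743 = 43.0269.

DWL = $43.03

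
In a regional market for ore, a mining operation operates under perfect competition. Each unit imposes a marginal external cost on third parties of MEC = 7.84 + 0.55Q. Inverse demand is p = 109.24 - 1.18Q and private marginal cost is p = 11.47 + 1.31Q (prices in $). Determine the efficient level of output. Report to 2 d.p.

Q* = 29.58

Social marginal cost = private MC + MEC = 19.31 + 1.86Q.
Set SMC = demand: 19.31 + 1.86Q = 109.24 - 1.18Q → Q* = 29.5822.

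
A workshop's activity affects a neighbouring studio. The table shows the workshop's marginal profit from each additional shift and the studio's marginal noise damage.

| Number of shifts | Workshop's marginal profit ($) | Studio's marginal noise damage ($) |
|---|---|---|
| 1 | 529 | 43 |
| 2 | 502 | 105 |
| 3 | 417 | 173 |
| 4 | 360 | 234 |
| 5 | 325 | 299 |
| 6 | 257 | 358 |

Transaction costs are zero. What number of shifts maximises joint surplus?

Bargaining reaches the level where marginal profit last exceeds marginal noise damage.
That holds through level 5 (325 ≥ 299) but not at 6 (257 < 358).

5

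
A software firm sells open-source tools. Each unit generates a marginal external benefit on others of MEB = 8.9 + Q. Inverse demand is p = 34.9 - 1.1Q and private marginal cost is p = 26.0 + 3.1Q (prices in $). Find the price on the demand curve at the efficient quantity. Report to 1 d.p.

P = $28.8

Social marginal cost = private MC − MEB = 17.1 + 2.1Q.
Set SMC = demand: 17.1 + 2.1Q = 34.9 - 1.1Q → Q* = 5.5625.
Consumer price on the demand curve at Q*: 34.9 − 1.1×5.5625 = 28.7813.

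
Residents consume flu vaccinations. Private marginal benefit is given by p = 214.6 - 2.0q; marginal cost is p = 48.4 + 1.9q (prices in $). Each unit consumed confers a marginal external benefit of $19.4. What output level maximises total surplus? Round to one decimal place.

q* = 47.6

Social marginal benefit = demand + MEB = 234.0 - 2.0q.
Set SMB = MC: 234.0 - 2.0q = 48.4 + 1.9q → q* = 47.5897.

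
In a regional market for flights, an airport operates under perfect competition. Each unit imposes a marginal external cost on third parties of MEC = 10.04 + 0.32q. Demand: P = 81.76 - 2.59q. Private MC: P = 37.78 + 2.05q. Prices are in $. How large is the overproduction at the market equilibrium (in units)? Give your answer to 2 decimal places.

Market equilibrium (private): 37.78 + 2.05q = 81.76 - 2.59q → q_m = 9.4784.
Social marginal cost = private MC + MEC = 47.82 + 2.37q.
Set SMC = demand: 47.82 + 2.37q = 81.76 - 2.59q → q* = 6.8427.
Gap = |9.4784 − 6.8427| = 2.6357.

2.64 units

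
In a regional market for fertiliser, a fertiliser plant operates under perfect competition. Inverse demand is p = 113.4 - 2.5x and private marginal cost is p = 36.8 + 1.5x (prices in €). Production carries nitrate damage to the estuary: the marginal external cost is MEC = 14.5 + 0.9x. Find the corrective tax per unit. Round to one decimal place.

Social marginal cost = private MC + MEC = 51.3 + 2.4x.
Set SMC = demand: 51.3 + 2.4x = 113.4 - 2.5x → x* = 12.6735.
The Pigouvian tax equals MEC at x*: 14.5 + 0.9×12.6735 = 25.9062.

tax = €25.9 per unit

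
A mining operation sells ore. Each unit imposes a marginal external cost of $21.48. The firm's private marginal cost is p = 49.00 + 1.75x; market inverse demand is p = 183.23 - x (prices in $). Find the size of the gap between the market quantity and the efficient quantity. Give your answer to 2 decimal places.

Market equilibrium (private): 49.00 + 1.75x = 183.23 - x → x_m = 48.8109.
Social marginal cost = private MC + MEC = 70.48 + 1.75x.
Set SMC = demand: 70.48 + 1.75x = 183.23 - x → x* = 41.0000.
Gap = |48.8109 − 41.0000| = 7.8109.

7.81 units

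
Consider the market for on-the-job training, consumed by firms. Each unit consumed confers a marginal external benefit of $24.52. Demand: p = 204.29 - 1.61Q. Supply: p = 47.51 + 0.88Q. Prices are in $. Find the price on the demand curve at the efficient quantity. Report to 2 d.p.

P = $87.06

Social marginal benefit = demand + MEB = 228.81 - 1.61Q.
Set SMB = MC: 228.81 - 1.61Q = 47.51 + 0.88Q → Q* = 72.8112.
Consumer price on the demand curve at Q*: 204.29 − 1.61×72.8112 = 87.0640.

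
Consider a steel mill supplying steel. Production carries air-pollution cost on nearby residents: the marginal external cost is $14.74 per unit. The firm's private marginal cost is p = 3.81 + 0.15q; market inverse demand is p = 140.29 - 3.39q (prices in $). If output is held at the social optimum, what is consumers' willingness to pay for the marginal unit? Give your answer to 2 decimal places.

Social marginal cost = private MC + MEC = 18.55 + 0.15q.
Set SMC = demand: 18.55 + 0.15q = 140.29 - 3.39q → q* = 34.3898.
Consumer price on the demand curve at q*: 140.29 − 3.39×34.3898 = 23.7086.

P = $23.71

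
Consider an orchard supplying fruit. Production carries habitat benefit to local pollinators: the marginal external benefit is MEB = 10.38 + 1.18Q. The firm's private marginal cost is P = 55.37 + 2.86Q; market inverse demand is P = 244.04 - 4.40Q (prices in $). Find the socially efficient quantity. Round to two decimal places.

Q* = 32.74

Social marginal cost = private MC − MEB = 44.99 + 1.68Q.
Set SMC = demand: 44.99 + 1.68Q = 244.04 - 4.40Q → Q* = 32.7385.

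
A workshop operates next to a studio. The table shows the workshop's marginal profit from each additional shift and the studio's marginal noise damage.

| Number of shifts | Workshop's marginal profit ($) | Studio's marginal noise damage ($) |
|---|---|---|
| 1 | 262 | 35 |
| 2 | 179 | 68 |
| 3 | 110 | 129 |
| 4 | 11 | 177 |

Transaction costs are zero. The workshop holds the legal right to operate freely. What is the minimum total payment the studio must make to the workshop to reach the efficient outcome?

Left alone the workshop would choose level 4 (marginal profit stays positive).
Efficient level: k* = 2 (marginal profit ≥ marginal noise damage through 2).
The studio must at least cover the workshop's forgone profit from cutting 4→2: 110 + 11 = 121.

$121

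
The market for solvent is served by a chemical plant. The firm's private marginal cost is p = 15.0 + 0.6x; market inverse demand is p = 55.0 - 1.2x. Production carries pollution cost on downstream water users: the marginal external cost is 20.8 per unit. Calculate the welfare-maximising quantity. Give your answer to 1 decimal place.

Social marginal cost = private MC + MEC = 35.8 + 0.6x.
Set SMC = demand: 35.8 + 0.6x = 55.0 - 1.2x → x* = 10.6667.

x* = 10.7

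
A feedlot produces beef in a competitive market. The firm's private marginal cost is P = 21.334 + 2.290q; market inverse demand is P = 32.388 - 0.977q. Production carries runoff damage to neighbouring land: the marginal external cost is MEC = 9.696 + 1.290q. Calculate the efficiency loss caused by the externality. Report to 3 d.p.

DWL = 21.692

Market equilibrium (private): 21.334 + 2.290q = 32.388 - 0.977q → q_m = 3.3835.
Social marginal cost = private MC + MEC = 31.030 + 3.580q.
Set SMC = demand: 31.030 + 3.580q = 32.388 - 0.977q → q* = 0.2980.
Between q* and q_m the wedge SMC − demand runs linearly from 0 to MEC(q_m), so the loss is a triangle.
DWL = ½ × 3.0855 × 14.0608 = 21.6923.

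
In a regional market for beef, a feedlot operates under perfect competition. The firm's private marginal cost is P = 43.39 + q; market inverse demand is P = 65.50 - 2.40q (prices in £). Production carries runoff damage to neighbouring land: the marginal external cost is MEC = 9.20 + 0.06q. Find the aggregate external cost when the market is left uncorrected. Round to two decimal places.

£61.10

Market equilibrium (private): 43.39 + q = 65.50 - 2.40q → q_m = 6.5029.
Total external cost = ∫₀^{q_m} (9.20 + 0.06q) dq = 9.20×6.5029 + ½×0.06×6.5029² = 61.0953.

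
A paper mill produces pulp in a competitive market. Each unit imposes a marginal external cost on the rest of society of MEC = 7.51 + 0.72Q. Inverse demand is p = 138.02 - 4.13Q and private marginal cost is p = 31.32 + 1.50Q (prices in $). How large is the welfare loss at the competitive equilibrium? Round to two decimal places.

DWL = $35.24

Market equilibrium (private): 31.32 + 1.50Q = 138.02 - 4.13Q → Q_m = 18.9520.
Social marginal cost = private MC + MEC = 38.83 + 2.22Q.
Set SMC = demand: 38.83 + 2.22Q = 138.02 - 4.13Q → Q* = 15.6205.
The loss is the area between SMC and demand from Q* to Q_m; with linear curves that's a triangle of height MEC(Q_m).
DWL = ½ × 3.3315 × 21.1555 = 35.2398.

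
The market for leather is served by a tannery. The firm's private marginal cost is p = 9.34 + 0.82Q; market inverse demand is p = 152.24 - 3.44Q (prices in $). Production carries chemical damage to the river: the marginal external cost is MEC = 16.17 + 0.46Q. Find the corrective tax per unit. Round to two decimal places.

Social marginal cost = private MC + MEC = 25.51 + 1.28Q.
Set SMC = demand: 25.51 + 1.28Q = 152.24 - 3.44Q → Q* = 26.8496.
The Pigouvian tax equals MEC at Q*: 16.17 + 0.46×26.8496 = 28.5208.

tax = $28.52 per unit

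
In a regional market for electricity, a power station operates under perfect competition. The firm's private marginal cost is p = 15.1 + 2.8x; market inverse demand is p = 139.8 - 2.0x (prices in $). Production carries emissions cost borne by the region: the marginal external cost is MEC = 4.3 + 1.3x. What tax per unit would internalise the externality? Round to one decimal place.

Social marginal cost = private MC + MEC = 19.4 + 4.1x.
Set SMC = demand: 19.4 + 4.1x = 139.8 - 2.0x → x* = 19.7377.
The Pigouvian tax equals MEC at x*: 4.3 + 1.3×19.7377 = 29.9590.

tax = $30.0 per unit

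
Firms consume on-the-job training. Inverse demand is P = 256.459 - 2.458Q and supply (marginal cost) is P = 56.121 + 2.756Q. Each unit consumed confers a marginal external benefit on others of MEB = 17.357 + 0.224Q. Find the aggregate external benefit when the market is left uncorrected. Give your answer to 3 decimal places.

Market equilibrium (private): 56.121 + 2.756Q = 256.459 - 2.458Q → Q_m = 38.4231.
Total external benefit = ∫₀^{Q_m} (17.357 + 0.224Q) dQ = 17.357×38.4231 + ½×0.224×38.4231² = 832.2592.

832.259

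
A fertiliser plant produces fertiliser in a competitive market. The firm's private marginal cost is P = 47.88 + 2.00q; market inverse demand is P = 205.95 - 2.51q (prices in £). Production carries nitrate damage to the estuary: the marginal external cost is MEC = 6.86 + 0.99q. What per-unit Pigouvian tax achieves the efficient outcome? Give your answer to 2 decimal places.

tax = £34.08 per unit

Social marginal cost = private MC + MEC = 54.74 + 2.99q.
Set SMC = demand: 54.74 + 2.99q = 205.95 - 2.51q → q* = 27.4927.
The Pigouvian tax equals MEC at q*: 6.86 + 0.99×27.4927 = 34.0778.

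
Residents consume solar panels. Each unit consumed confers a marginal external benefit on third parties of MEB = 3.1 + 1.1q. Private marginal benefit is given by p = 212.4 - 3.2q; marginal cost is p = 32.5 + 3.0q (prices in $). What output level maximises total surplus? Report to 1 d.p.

Social marginal benefit = demand + MEB = 215.5 - 2.1q.
Set SMB = MC: 215.5 - 2.1q = 32.5 + 3.0q → q* = 35.8824.

q* = 35.9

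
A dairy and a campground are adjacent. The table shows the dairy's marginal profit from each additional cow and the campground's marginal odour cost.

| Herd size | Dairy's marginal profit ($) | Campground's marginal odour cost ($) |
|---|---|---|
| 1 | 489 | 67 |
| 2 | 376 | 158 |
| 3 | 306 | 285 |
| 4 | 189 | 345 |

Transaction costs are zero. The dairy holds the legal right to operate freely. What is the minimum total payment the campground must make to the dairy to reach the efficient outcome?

Left alone the dairy would choose level 4 (marginal profit stays positive).
Efficient level: k* = 3 (marginal profit ≥ marginal odour cost through 3).
The campground must at least cover the dairy's forgone profit from cutting 4→3: 189 = 189.

$189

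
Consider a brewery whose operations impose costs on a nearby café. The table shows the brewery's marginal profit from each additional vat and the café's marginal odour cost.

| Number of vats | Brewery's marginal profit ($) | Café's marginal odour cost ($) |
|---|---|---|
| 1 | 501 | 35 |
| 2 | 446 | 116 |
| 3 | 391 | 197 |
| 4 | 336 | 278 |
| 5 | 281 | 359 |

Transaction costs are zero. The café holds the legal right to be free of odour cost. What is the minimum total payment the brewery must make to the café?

$626

Efficient level: marginal profit ≥ marginal odour cost through level 4, so k* = 4.
With the café holding the right, the brewery must at least compensate total damage at k*: 35 + 116 + 197 + 278 = 626.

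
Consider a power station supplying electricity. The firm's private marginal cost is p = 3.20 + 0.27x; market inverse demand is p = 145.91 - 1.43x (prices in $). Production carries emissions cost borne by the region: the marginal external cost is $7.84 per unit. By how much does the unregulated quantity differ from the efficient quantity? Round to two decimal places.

4.61 units

Market equilibrium (private): 3.20 + 0.27x = 145.91 - 1.43x → x_m = 83.9471.
Social marginal cost = private MC + MEC = 11.04 + 0.27x.
Set SMC = demand: 11.04 + 0.27x = 145.91 - 1.43x → x* = 79.3353.
Gap = |83.9471 − 79.3353| = 4.6118.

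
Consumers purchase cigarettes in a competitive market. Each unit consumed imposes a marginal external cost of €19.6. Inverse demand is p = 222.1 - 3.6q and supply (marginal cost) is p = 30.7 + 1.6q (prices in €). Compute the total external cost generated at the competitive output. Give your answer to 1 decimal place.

€721.4

Market equilibrium (private): 30.7 + 1.6q = 222.1 - 3.6q → q_m = 36.8077.
Total external cost = MEC × q_m = 19.6 × 36.8077 = 721.4309.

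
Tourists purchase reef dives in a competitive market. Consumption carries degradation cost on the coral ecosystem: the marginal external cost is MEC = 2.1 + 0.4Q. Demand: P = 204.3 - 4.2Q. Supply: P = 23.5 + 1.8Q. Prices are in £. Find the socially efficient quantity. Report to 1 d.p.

Social marginal benefit = demand − MEC = 202.2 - 4.6Q.
Set SMB = MC: 202.2 - 4.6Q = 23.5 + 1.8Q → Q* = 27.9219.

Q* = 27.9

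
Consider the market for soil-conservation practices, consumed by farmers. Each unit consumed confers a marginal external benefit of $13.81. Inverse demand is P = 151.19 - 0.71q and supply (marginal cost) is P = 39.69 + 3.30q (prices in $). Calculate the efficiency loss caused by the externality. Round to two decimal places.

Market equilibrium (private): 39.69 + 3.30q = 151.19 - 0.71q → q_m = 27.8055.
Social marginal benefit = demand + MEB = 165.00 - 0.71q.
Set SMB = MC: 165.00 - 0.71q = 39.69 + 3.30q → q* = 31.2494.
The welfare-loss triangle has base |q_m − q*| and height MEB(q_m) (the vertical gap between SMB and MC is zero at q* and MEB at q_m).
DWL = ½ × 3.4439 × 13.8100 = 23.7801.

DWL = $23.78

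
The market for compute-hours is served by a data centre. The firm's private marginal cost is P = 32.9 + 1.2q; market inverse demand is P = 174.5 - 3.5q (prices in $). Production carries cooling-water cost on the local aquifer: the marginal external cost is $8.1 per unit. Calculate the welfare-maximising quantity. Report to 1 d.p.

q* = 28.4

Social marginal cost = private MC + MEC = 41.0 + 1.2q.
Set SMC = demand: 41.0 + 1.2q = 174.5 - 3.5q → q* = 28.4043.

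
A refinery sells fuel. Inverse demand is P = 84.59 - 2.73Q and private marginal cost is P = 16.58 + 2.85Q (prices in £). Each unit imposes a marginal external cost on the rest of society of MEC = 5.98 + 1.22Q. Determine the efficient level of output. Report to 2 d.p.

Social marginal cost = private MC + MEC = 22.56 + 4.07Q.
Set SMC = demand: 22.56 + 4.07Q = 84.59 - 2.73Q → Q* = 9.1221.

Q* = 9.12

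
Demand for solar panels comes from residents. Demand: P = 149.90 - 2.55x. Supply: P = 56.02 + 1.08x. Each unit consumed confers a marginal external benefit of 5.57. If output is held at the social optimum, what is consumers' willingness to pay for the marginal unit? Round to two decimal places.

P = 80.04

Social marginal benefit = demand + MEB = 155.47 - 2.55x.
Set SMB = MC: 155.47 - 2.55x = 56.02 + 1.08x → x* = 27.3967.
Consumer price on the demand curve at x*: 149.90 − 2.55×27.3967 = 80.0384.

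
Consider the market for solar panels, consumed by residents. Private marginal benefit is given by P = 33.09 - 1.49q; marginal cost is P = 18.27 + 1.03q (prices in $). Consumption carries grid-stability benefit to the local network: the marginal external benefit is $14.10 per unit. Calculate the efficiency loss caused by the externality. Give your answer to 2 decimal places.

DWL = $39.45

Market equilibrium (private): 18.27 + 1.03q = 33.09 - 1.49q → q_m = 5.8810.
Social marginal benefit = demand + MEB = 47.19 - 1.49q.
Set SMB = MC: 47.19 - 1.49q = 18.27 + 1.03q → q* = 11.4762.
The loss is the area between SMB and MC from q* to q_m; with linear curves that's a triangle of height MEB(q_m).
DWL = ½ × 5.5952 × 14.1000 = 39.4462.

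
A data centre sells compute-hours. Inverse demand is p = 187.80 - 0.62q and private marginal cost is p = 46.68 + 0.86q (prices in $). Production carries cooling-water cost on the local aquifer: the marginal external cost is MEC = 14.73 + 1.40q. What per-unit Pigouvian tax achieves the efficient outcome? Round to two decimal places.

Social marginal cost = private MC + MEC = 61.41 + 2.26q.
Set SMC = demand: 61.41 + 2.26q = 187.80 - 0.62q → q* = 43.8854.
The Pigouvian tax equals MEC at q*: 14.73 + 1.40×43.8854 = 76.1696.

tax = $76.17 per unit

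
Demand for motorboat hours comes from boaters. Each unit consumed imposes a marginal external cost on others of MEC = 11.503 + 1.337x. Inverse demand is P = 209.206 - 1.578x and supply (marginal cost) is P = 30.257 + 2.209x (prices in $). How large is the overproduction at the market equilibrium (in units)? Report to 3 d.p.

Market equilibrium (private): 30.257 + 2.209x = 209.206 - 1.578x → x_m = 47.2535.
Social marginal benefit = demand − MEC = 197.703 - 2.915x.
Set SMB = MC: 197.703 - 2.915x = 30.257 + 2.209x → x* = 32.6788.
Gap = |47.2535 − 32.6788| = 14.5747.

14.575 units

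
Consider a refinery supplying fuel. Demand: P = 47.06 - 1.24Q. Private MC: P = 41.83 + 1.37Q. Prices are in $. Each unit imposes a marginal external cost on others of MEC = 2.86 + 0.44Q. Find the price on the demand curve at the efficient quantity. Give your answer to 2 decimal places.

P = $46.10

Social marginal cost = private MC + MEC = 44.69 + 1.81Q.
Set SMC = demand: 44.69 + 1.81Q = 47.06 - 1.24Q → Q* = 0.7770.
Consumer price on the demand curve at Q*: 47.06 − 1.24×0.7770 = 46.0965.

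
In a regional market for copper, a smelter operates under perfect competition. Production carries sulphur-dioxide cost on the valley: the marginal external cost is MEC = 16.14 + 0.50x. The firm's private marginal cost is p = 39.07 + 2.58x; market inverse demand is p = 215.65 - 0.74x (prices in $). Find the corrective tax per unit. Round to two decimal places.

tax = $37.14 per unit

Social marginal cost = private MC + MEC = 55.21 + 3.08x.
Set SMC = demand: 55.21 + 3.08x = 215.65 - 0.74x → x* = 42.0000.
The Pigouvian tax equals MEC at x*: 16.14 + 0.50×42.0000 = 37.1400.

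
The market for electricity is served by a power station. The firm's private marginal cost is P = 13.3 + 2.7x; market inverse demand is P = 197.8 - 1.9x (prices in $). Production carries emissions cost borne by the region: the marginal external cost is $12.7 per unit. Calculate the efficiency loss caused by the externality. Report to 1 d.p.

DWL = $17.5

Market equilibrium (private): 13.3 + 2.7x = 197.8 - 1.9x → x_m = 40.1087.
Social marginal cost = private MC + MEC = 26.0 + 2.7x.
Set SMC = demand: 26.0 + 2.7x = 197.8 - 1.9x → x* = 37.3478.
The welfare-loss triangle has base |x_m − x*| and height MEC(x_m) (the vertical gap between SMC and demand is zero at x* and MEC at x_m).
DWL = ½ × 2.7609 × 12.7000 = 17.5317.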